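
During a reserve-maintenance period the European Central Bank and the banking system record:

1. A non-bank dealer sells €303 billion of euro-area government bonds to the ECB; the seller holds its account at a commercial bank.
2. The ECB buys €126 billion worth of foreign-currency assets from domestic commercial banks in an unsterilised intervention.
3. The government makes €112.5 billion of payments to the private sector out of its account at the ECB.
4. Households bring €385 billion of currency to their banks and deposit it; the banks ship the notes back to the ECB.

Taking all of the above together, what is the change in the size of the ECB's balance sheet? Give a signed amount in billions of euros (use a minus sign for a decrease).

+€429 billion

ECB balance sheet:
  Assets:      Securities +€303B, Foreign assets +€126B
  Liabilities: Bank reserves +€926.5B, Currency in circulation −€385B, Government deposits −€112.5B
Change in total ECB assets = +€429 billion.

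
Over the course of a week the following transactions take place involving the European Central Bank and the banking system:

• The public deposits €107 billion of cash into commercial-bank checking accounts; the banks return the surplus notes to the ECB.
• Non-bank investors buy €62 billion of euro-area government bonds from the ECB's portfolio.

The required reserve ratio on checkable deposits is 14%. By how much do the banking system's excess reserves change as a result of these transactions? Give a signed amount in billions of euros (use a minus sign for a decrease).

+€38.7 billion

Currency deposit €107 billion: reserves +€107B, deposits +€107B.
Asset sale (to non-banks) €62 billion: reserves −€62B, deposits −€62B.
Totals: Δreserves = +€45B, Δdeposits = +€45B.
Δrequired reserves = 14% × +€45B = +€6.3B.
Δexcess reserves = Δreserves − Δrequired = +€45B − (+€6.3B) = +€38.7 billion.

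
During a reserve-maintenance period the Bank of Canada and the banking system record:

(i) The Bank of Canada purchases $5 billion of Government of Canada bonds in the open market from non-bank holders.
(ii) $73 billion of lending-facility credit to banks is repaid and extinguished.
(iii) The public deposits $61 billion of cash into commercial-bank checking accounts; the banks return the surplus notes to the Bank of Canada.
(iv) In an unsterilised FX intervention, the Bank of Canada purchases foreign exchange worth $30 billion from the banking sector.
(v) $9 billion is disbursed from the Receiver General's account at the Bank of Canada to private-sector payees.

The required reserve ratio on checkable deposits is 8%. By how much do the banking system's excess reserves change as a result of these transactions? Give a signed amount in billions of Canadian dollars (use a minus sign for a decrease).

+$26 billion

Asset purchase (from non-banks) $5 billion: reserves +$5B, deposits +$5B.
Discount-window repayment $73 billion: reserves −$73B, deposits 0.
Currency deposit $61 billion: reserves +$61B, deposits +$61B.
FX purchase $30 billion: reserves +$30B, deposits 0.
Government spending $9 billion: reserves +$9B, deposits +$9B.
Totals: Δreserves = +$32B, Δdeposits = +$75B.
Δrequired reserves = 8% × +$75B = +$6B.
Δexcess reserves = Δreserves − Δrequired = +$32B − (+$6B) = +$26 billion.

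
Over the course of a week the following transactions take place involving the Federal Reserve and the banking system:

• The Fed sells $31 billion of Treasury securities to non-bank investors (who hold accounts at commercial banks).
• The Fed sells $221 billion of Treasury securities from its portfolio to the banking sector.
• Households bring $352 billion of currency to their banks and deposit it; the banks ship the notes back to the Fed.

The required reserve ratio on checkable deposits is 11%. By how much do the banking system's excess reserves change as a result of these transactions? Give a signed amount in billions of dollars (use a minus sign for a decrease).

+$64.69 billion

Asset sale (to non-banks) $31 billion: reserves −$31B, deposits −$31B.
OMO sale (to banks) $221 billion: reserves −$221B, deposits 0.
Currency deposit $352 billion: reserves +$352B, deposits +$352B.
Totals: Δreserves = +$100B, Δdeposits = +$321B.
Δrequired reserves = 11% × +$321B = +$35.31B.
Δexcess reserves = Δreserves − Δrequired = +$100B − (+$35.31B) = +$64.69 billion.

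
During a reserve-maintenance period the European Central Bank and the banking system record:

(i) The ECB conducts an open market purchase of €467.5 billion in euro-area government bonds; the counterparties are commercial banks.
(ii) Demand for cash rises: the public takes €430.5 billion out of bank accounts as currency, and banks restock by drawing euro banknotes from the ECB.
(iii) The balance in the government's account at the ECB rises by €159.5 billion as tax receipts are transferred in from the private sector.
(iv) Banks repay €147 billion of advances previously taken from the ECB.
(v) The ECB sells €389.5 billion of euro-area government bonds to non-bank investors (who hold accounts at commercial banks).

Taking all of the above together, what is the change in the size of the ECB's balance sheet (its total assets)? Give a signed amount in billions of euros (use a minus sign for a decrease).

OMO purchase (from banks) €467.5 billion: an ECB asset is acquired → +€467.5B.
Currency withdrawal €430.5 billion: only the composition of liabilities changes → 0.
Government account inflow €159.5 billion: only the composition of liabilities changes → 0.
Discount-window repayment €147 billion: an ECB asset is shed → −€147B.
Asset sale (to non-banks) €389.5 billion: an ECB asset is shed → −€389.5B.
Net: 467.5 + 0 + 0 − 147 − 389.5 = -€69 billion.

-€69 billion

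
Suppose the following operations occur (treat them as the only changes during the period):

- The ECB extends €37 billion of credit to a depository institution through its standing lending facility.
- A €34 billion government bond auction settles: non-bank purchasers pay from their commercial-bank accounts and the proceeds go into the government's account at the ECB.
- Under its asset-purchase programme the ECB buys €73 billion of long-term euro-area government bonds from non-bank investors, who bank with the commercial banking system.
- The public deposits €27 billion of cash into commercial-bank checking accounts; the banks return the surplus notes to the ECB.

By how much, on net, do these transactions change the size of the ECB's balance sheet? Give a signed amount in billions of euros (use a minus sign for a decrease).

+€110 billion

Discount-window loan €37 billion: an ECB asset is acquired → +€37B.
Government account inflow €34 billion: only the composition of liabilities changes → 0.
Asset purchase (from non-banks) €73 billion: an ECB asset is acquired → +€73B.
Currency deposit €27 billion: only the composition of liabilities changes → 0.
Net: 37 + 0 + 73 + 0 = +€110 billion.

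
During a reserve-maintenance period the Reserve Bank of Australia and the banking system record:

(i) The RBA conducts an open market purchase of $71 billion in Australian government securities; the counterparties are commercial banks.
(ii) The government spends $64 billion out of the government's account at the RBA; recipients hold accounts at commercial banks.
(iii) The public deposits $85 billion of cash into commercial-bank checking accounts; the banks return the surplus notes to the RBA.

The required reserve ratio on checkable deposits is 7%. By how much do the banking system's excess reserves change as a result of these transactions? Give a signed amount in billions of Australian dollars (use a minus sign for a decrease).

+$209.57 billion

OMO purchase (from banks) $71 billion: reserves +$71B, deposits 0.
Government spending $64 billion: reserves +$64B, deposits +$64B.
Currency deposit $85 billion: reserves +$85B, deposits +$85B.
Totals: Δreserves = +$220B, Δdeposits = +$149B.
Δrequired reserves = 7% × +$149B = +$10.43B.
Δexcess reserves = Δreserves − Δrequired = +$220B − (+$10.43B) = +$209.57 billion.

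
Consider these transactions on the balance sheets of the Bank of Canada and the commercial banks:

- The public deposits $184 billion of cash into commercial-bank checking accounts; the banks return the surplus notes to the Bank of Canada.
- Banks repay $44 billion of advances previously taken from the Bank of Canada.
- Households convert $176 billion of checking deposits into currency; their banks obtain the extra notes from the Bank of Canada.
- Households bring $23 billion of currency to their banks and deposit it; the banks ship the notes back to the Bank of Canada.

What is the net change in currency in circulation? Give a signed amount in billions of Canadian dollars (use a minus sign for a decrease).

-$31 billion

Bank of Canada balance sheet:
  Assets:      Loans to banks −$44B
  Liabilities: Bank reserves −$13B, Currency in circulation −$31B
So the change in currency in circulation is -$31 billion.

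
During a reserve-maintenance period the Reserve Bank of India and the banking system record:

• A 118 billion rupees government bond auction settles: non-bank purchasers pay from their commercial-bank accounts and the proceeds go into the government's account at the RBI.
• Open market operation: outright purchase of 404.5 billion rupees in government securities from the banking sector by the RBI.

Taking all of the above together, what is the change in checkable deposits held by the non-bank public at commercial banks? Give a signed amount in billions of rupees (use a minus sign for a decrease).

RBI balance sheet:
  Assets:      Securities +404.5B
  Liabilities: Bank reserves +286.5B, Government deposits +118B
Commercial banking system:
  Assets:      Reserves at CB +286.5B, Securities −404.5B
  Liabilities: Checkable deposits −118B
So the change in checkable deposits held by the non-bank public at commercial banks is -118 billion.

-118 billion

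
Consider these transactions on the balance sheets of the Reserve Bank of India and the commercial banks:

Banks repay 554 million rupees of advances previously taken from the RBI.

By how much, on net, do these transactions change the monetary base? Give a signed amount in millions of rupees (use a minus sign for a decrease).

Discount-window repayment 554 million rupees: RBI balance sheet contracts → −554M.

-554 million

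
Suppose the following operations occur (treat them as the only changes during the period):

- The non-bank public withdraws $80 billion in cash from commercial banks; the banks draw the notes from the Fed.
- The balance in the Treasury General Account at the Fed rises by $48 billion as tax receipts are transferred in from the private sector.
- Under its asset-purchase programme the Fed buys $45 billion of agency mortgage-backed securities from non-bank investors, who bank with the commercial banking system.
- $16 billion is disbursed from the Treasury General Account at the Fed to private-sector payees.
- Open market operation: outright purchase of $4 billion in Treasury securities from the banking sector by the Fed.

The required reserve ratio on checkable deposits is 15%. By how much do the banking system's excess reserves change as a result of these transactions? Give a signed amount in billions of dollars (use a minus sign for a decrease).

-$52.95 billion

Currency withdrawal $80 billion: reserves −$80B, deposits −$80B.
Government account inflow $48 billion: reserves −$48B, deposits −$48B.
Asset purchase (from non-banks) $45 billion: reserves +$45B, deposits +$45B.
Government spending $16 billion: reserves +$16B, deposits +$16B.
OMO purchase (from banks) $4 billion: reserves +$4B, deposits 0.
Totals: Δreserves = −$63B, Δdeposits = −$67B.
Δrequired reserves = 15% × −$67B = −$10.05B.
Δexcess reserves = Δreserves − Δrequired = −$63B − (−$10.05B) = -$52.95 billion.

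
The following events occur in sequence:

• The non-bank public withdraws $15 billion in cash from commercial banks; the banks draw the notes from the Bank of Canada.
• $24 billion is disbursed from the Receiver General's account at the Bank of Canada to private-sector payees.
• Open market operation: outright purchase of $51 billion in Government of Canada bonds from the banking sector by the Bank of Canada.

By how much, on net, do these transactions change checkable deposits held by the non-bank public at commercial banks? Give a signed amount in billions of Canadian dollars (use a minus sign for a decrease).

+$9 billion

Currency withdrawal $15 billion: non-bank counterparties' bank balances fall → −$15B.
Government spending $24 billion: non-bank counterparties' bank balances rise → +$24B.
OMO purchase (from banks) $51 billion: the counterparty is a bank, so public deposits are unchanged → 0.
Net: −15 + 24 + 0 = +$9 billion.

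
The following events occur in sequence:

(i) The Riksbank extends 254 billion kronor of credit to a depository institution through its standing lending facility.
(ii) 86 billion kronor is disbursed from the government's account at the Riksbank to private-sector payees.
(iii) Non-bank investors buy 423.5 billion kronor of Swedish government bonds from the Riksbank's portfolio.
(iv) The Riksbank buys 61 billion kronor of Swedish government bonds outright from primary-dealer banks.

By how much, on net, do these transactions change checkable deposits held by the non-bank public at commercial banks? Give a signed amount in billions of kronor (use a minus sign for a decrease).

Discount-window loan 254 billion kronor: the counterparty is a bank, so public deposits are unchanged → 0.
Government spending 86 billion kronor: non-bank counterparties' bank balances rise → +86B.
Asset sale (to non-banks) 423.5 billion kronor: non-bank counterparties' bank balances fall → −423.5B.
OMO purchase (from banks) 61 billion kronor: the counterparty is a bank, so public deposits are unchanged → 0.
Net: 0 + 86 − 423.5 + 0 = -337.5 billion.

-337.5 billion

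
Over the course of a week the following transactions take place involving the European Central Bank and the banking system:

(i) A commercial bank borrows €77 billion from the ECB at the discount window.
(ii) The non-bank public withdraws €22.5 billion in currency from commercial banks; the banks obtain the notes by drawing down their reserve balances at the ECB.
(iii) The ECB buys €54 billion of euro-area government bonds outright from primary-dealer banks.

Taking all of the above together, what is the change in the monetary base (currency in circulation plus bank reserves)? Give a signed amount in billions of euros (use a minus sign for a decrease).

+€131 billion

Discount-window loan €77 billion: ECB balance sheet expands → +€77B.
Currency withdrawal €22.5 billion: just a shift between currency and reserves — both are base money → 0.
OMO purchase (from banks) €54 billion: ECB balance sheet expands → +€54B.
Net: 77 + 0 + 54 = +€131 billion.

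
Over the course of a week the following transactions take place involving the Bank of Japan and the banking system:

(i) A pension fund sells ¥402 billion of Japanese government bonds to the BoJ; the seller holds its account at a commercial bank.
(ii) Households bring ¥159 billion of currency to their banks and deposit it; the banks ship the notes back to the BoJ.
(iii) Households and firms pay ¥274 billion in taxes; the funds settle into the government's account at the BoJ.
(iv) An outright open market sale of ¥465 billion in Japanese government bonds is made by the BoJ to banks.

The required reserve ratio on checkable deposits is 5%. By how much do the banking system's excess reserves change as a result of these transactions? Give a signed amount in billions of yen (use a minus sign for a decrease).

-¥192.35 billion

Asset purchase (from non-banks) ¥402 billion: reserves +¥402B, deposits +¥402B.
Currency deposit ¥159 billion: reserves +¥159B, deposits +¥159B.
Government account inflow ¥274 billion: reserves −¥274B, deposits −¥274B.
OMO sale (to banks) ¥465 billion: reserves −¥465B, deposits 0.
Totals: Δreserves = −¥178B, Δdeposits = +¥287B.
Δrequired reserves = 5% × +¥287B = +¥14.35B.
Δexcess reserves = Δreserves − Δrequired = −¥178B − (+¥14.35B) = -¥192.35 billion.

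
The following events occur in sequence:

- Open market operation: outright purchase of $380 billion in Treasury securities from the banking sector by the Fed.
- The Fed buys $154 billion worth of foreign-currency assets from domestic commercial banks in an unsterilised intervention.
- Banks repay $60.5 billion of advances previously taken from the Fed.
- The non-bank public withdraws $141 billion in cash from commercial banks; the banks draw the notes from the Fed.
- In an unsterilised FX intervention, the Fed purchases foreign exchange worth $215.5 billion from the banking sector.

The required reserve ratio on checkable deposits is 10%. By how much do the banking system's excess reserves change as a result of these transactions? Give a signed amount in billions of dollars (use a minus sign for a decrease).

OMO purchase (from banks) $380 billion: reserves +$380B, deposits 0.
FX purchase $154 billion: reserves +$154B, deposits 0.
Discount-window repayment $60.5 billion: reserves −$60.5B, deposits 0.
Currency withdrawal $141 billion: reserves −$141B, deposits −$141B.
FX purchase $215.5 billion: reserves +$215.5B, deposits 0.
Totals: Δreserves = +$548B, Δdeposits = −$141B.
Δrequired reserves = 10% × −$141B = −$14.1B.
Δexcess reserves = Δreserves − Δrequired = +$548B − (−$14.1B) = +$562.1 billion.

+$562.1 billion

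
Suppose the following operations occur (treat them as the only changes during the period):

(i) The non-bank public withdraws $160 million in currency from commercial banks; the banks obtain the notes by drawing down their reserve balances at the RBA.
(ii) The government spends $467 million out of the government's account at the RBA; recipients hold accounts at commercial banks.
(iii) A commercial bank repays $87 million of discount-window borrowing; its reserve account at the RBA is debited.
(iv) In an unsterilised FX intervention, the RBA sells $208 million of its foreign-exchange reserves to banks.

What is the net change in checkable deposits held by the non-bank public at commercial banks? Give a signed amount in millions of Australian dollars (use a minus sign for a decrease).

Currency withdrawal $160 million: non-bank counterparties' bank balances fall → −$160M.
Government spending $467 million: non-bank counterparties' bank balances rise → +$467M.
Discount-window repayment $87 million: the counterparty is a bank, so public deposits are unchanged → 0.
FX sale $208 million: the counterparty is a bank, so public deposits are unchanged → 0.
Net: −160 + 467 + 0 + 0 = +$307 million.

+$307 million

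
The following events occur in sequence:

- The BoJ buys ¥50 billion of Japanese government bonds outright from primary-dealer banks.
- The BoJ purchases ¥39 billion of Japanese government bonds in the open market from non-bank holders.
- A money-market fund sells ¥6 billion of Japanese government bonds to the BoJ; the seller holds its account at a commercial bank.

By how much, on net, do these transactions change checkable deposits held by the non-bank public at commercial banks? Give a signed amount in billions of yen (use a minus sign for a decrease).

+¥45 billion

BoJ balance sheet:
  Assets:      Securities +¥95B
  Liabilities: Bank reserves +¥95B
Commercial banking system:
  Assets:      Reserves at CB +¥95B, Securities −¥50B
  Liabilities: Checkable deposits +¥45B
So the change in checkable deposits held by the non-bank public at commercial banks is +¥45 billion.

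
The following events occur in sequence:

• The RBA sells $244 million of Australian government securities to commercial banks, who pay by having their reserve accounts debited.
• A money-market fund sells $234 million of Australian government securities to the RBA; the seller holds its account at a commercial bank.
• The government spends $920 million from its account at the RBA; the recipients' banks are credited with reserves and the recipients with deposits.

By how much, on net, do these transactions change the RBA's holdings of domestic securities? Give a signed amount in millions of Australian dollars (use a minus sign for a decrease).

-$10 million

OMO sale (to banks) $244 million: securities removed from the RBA's portfolio → −$244M.
Asset purchase (from non-banks) $234 million: securities added to the RBA's portfolio → +$234M.
Government spending $920 million: the RBA's securities portfolio is untouched → 0.
Net: −244 + 234 + 0 = -$10 million.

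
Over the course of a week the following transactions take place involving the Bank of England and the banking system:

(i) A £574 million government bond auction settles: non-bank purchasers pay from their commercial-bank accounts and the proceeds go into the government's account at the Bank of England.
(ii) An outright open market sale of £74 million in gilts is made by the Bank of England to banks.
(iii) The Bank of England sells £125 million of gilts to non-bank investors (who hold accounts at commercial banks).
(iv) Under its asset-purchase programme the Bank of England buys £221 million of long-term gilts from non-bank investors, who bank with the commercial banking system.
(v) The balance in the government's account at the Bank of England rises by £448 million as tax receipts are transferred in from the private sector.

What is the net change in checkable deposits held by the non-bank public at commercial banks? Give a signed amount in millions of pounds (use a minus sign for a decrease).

Government account inflow £574 million: non-bank counterparties' bank balances fall → −£574M.
OMO sale (to banks) £74 million: the counterparty is a bank, so public deposits are unchanged → 0.
Asset sale (to non-banks) £125 million: non-bank counterparties' bank balances fall → −£125M.
Asset purchase (from non-banks) £221 million: non-bank counterparties' bank balances rise → +£221M.
Government account inflow £448 million: non-bank counterparties' bank balances fall → −£448M.
Net: −574 + 0 − 125 + 221 − 448 = -£926 million.

-£926 million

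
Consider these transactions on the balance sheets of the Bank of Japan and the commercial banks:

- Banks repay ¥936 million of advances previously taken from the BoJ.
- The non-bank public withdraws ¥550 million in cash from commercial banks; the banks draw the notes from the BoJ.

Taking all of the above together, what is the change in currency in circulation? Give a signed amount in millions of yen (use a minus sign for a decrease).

+¥550 million

Discount-window repayment ¥936 million: no currency enters or leaves circulation → 0.
Currency withdrawal ¥550 million: notes leave the central bank → +¥550M.
Net: 0 + 550 = +¥550 million.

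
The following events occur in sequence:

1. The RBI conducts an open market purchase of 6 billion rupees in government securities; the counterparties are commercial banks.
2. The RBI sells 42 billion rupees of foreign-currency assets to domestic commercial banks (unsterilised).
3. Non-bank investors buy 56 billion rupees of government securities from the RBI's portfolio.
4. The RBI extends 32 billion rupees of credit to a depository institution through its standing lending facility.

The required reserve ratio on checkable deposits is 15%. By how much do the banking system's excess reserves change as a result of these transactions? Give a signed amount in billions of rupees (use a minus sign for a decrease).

-51.6 billion

OMO purchase (from banks) 6 billion rupees: reserves +6B, deposits 0.
FX sale 42 billion rupees: reserves −42B, deposits 0.
Asset sale (to non-banks) 56 billion rupees: reserves −56B, deposits −56B.
Discount-window loan 32 billion rupees: reserves +32B, deposits 0.
Totals: Δreserves = −60B, Δdeposits = −56B.
Δrequired reserves = 15% × −56B = −8.4B.
Δexcess reserves = Δreserves − Δrequired = −60B − (−8.4B) = -51.6 billion.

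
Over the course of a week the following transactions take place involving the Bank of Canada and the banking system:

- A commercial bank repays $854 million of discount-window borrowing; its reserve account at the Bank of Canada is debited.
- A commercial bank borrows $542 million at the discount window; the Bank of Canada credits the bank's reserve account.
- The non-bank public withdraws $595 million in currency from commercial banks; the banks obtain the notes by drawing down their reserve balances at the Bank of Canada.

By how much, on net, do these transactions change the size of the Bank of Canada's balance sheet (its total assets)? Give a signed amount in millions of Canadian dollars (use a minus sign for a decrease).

-$312 million

Bank of Canada balance sheet:
  Assets:      Loans to banks −$312M
  Liabilities: Bank reserves −$907M, Currency in circulation +$595M
Commercial banking system:
  Assets:      Reserves at CB −$907M
  Liabilities: Checkable deposits −$595M, Borrowings from CB −$312M
Change in total Bank of Canada assets = -$312 million.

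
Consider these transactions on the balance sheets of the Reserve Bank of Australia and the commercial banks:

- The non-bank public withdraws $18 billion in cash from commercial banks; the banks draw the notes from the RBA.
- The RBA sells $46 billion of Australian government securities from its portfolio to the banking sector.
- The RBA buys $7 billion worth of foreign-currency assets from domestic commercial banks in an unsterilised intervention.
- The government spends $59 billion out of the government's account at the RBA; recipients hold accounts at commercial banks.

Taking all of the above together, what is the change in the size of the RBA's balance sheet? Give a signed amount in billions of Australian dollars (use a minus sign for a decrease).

Currency withdrawal $18 billion: only the composition of liabilities changes → 0.
OMO sale (to banks) $46 billion: an RBA asset is shed → −$46B.
FX purchase $7 billion: an RBA asset is acquired → +$7B.
Government spending $59 billion: only the composition of liabilities changes → 0.
Net: 0 − 46 + 7 + 0 = -$39 billion.

-$39 billion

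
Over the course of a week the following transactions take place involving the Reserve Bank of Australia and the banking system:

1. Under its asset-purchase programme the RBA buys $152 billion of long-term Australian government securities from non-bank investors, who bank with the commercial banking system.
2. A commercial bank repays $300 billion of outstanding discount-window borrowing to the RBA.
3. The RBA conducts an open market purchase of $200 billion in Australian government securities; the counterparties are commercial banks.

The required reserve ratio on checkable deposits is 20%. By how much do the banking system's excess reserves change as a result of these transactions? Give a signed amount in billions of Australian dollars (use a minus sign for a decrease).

Asset purchase (from non-banks) $152 billion: reserves +$152B, deposits +$152B.
Discount-window repayment $300 billion: reserves −$300B, deposits 0.
OMO purchase (from banks) $200 billion: reserves +$200B, deposits 0.
Totals: Δreserves = +$52B, Δdeposits = +$152B.
Δrequired reserves = 20% × +$152B = +$30.4B.
Δexcess reserves = Δreserves − Δrequired = +$52B − (+$30.4B) = +$21.6 billion.

+$21.6 billion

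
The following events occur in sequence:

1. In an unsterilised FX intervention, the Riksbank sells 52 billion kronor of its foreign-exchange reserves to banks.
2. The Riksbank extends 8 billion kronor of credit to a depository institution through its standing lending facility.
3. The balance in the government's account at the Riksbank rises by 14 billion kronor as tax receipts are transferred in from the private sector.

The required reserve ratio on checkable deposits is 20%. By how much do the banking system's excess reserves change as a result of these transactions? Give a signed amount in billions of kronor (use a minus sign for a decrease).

-55.2 billion

FX sale 52 billion kronor: reserves −52B, deposits 0.
Discount-window loan 8 billion kronor: reserves +8B, deposits 0.
Government account inflow 14 billion kronor: reserves −14B, deposits −14B.
Totals: Δreserves = −58B, Δdeposits = −14B.
Δrequired reserves = 20% × −14B = −2.8B.
Δexcess reserves = Δreserves − Δrequired = −58B − (−2.8B) = -55.2 billion.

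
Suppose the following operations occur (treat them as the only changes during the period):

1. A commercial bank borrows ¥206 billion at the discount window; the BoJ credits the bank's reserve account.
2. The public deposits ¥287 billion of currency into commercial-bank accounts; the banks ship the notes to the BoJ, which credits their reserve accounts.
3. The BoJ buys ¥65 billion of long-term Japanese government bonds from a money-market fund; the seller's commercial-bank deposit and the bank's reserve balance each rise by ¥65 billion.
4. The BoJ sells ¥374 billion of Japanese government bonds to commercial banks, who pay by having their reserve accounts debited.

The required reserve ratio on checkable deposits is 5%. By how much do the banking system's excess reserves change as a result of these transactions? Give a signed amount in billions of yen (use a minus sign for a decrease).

Discount-window loan ¥206 billion: reserves +¥206B, deposits 0.
Currency deposit ¥287 billion: reserves +¥287B, deposits +¥287B.
Asset purchase (from non-banks) ¥65 billion: reserves +¥65B, deposits +¥65B.
OMO sale (to banks) ¥374 billion: reserves −¥374B, deposits 0.
Totals: Δreserves = +¥184B, Δdeposits = +¥352B.
Δrequired reserves = 5% × +¥352B = +¥17.6B.
Δexcess reserves = Δreserves − Δrequired = +¥184B − (+¥17.6B) = +¥166.4 billion.

+¥166.4 billion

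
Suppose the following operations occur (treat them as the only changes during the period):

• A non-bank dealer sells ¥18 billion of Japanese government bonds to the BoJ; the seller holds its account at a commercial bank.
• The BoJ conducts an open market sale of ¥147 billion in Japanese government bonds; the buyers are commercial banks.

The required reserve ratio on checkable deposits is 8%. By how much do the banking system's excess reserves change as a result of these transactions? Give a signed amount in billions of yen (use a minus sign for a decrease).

-¥130.44 billion

Asset purchase (from non-banks) ¥18 billion: reserves +¥18B, deposits +¥18B.
OMO sale (to banks) ¥147 billion: reserves −¥147B, deposits 0.
Totals: Δreserves = −¥129B, Δdeposits = +¥18B.
Δrequired reserves = 8% × +¥18B = +¥1.44B.
Δexcess reserves = Δreserves − Δrequired = −¥129B − (+¥1.44B) = -¥130.44 billion.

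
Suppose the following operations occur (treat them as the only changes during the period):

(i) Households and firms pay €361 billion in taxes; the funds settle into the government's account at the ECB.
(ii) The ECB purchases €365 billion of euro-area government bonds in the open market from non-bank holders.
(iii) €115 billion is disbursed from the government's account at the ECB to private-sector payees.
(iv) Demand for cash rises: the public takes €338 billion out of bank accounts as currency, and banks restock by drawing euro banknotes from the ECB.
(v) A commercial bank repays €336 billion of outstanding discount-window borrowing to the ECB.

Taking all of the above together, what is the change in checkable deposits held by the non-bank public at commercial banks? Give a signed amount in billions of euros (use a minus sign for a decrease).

-€219 billion

Government account inflow €361 billion: non-bank counterparties' bank balances fall → −€361B.
Asset purchase (from non-banks) €365 billion: non-bank counterparties' bank balances rise → +€365B.
Government spending €115 billion: non-bank counterparties' bank balances rise → +€115B.
Currency withdrawal €338 billion: non-bank counterparties' bank balances fall → −€338B.
Discount-window repayment €336 billion: the counterparty is a bank, so public deposits are unchanged → 0.
Net: −361 + 365 + 115 − 338 + 0 = -€219 billion.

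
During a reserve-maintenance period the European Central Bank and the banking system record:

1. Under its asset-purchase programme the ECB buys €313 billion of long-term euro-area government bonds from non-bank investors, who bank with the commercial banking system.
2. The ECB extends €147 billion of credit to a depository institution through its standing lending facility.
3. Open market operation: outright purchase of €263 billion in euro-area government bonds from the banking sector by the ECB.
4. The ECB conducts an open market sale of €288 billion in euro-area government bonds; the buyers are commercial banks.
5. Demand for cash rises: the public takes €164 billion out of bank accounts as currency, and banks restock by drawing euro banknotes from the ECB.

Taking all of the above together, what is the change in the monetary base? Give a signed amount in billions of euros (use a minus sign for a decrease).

+€435 billion

ECB balance sheet:
  Assets:      Securities +€288B, Loans to banks +€147B
  Liabilities: Bank reserves +€271B, Currency in circulation +€164B
Monetary base = currency + reserves: +€164B + (+€271B) = +€435 billion.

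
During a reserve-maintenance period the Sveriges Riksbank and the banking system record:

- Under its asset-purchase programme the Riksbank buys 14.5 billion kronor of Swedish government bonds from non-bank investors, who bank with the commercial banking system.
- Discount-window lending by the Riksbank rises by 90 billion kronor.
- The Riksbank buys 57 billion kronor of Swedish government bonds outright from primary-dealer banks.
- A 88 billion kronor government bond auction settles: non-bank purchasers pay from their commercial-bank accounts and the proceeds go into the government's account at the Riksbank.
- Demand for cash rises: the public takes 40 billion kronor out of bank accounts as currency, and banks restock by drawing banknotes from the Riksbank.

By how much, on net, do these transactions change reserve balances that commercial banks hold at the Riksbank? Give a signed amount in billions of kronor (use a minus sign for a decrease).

Riksbank balance sheet:
  Assets:      Securities +71.5B, Loans to banks +90B
  Liabilities: Bank reserves +33.5B, Currency in circulation +40B, Government deposits +88B
Commercial banking system:
  Assets:      Reserves at CB +33.5B, Securities −57B
  Liabilities: Checkable deposits −113.5B, Borrowings from CB +90B
So the change in reserve balances that commercial banks hold at the Riksbank is +33.5 billion.

+33.5 billion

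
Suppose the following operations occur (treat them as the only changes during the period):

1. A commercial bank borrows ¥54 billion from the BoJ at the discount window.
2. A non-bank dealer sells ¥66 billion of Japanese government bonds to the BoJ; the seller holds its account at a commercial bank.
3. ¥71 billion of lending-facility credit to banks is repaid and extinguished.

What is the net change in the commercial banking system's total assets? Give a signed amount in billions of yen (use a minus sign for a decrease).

BoJ balance sheet:
  Assets:      Securities +¥66B, Loans to banks −¥17B
  Liabilities: Bank reserves +¥49B
Commercial banking system:
  Assets:      Reserves at CB +¥49B
  Liabilities: Checkable deposits +¥66B, Borrowings from CB −¥17B
Change in total bank assets = +¥49 billion.

+¥49 billion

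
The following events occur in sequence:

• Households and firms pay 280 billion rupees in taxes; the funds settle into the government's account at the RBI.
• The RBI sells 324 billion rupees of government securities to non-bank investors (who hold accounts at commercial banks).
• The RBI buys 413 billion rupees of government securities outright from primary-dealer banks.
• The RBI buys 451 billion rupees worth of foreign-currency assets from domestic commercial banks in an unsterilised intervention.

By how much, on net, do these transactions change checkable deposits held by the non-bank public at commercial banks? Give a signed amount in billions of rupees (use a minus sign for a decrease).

RBI balance sheet:
  Assets:      Securities +89B, Foreign assets +451B
  Liabilities: Bank reserves +260B, Government deposits +280B
Commercial banking system:
  Assets:      Reserves at CB +260B, Securities −413B, Foreign assets −451B
  Liabilities: Checkable deposits −604B
So the change in checkable deposits held by the non-bank public at commercial banks is -604 billion.

-604 billion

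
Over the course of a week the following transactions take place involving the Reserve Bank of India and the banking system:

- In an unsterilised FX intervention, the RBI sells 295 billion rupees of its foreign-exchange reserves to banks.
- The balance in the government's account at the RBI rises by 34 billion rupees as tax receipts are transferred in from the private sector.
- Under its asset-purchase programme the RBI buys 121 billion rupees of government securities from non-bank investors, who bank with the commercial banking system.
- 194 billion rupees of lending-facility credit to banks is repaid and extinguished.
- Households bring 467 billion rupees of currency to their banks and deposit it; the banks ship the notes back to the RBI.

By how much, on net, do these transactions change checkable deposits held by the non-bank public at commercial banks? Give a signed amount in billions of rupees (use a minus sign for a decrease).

+554 billion

RBI balance sheet:
  Assets:      Securities +121B, Loans to banks −194B, Foreign assets −295B
  Liabilities: Bank reserves +65B, Currency in circulation −467B, Government deposits +34B
Commercial banking system:
  Assets:      Reserves at CB +65B, Foreign assets +295B
  Liabilities: Checkable deposits +554B, Borrowings from CB −194B
So the change in checkable deposits held by the non-bank public at commercial banks is +554 billion.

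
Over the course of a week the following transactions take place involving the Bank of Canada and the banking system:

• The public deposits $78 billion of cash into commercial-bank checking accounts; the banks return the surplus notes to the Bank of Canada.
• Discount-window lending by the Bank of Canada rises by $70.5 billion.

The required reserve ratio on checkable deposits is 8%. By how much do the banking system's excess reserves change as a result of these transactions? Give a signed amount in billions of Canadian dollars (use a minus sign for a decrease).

+$142.26 billion

Currency deposit $78 billion: reserves +$78B, deposits +$78B.
Discount-window loan $70.5 billion: reserves +$70.5B, deposits 0.
Totals: Δreserves = +$148.5B, Δdeposits = +$78B.
Δrequired reserves = 8% × +$78B = +$6.24B.
Δexcess reserves = Δreserves − Δrequired = +$148.5B − (+$6.24B) = +$142.26 billion.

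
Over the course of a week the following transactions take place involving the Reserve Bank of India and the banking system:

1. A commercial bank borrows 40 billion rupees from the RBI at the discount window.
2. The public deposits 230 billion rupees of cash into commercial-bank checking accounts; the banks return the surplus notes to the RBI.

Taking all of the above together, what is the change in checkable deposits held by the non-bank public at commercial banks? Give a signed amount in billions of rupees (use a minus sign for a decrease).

RBI balance sheet:
  Assets:      Loans to banks +40B
  Liabilities: Bank reserves +270B, Currency in circulation −230B
Commercial banking system:
  Assets:      Reserves at CB +270B
  Liabilities: Checkable deposits +230B, Borrowings from CB +40B
So the change in checkable deposits held by the non-bank public at commercial banks is +230 billion.

+230 billion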